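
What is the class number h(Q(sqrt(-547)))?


K = Q(sqrt(-547)). d mod 4 = 1, so D = disc(K) = d = -547
h(K) equals the number of primitive reduced positive-definite forms (a, b, c) = a*x^2 + b*x*y + c*y^2 with b^2 - 4ac = D,
where reduced means |b| <= a <= c, with b >= 0 whenever |b| = a or a = c, and primitive means gcd(a, b, c) = 1.
Reduced forces 3a^2 <= |D| = 547, so 1 <= a <= 13; b must have the parity of D, and c = (b^2 - D)/(4a) must be an integer >= a.
Enumerate a = 1..13, b in [-a, a]:
  a=1: (1, 1, 137)  [1]
  a=2..10: none
  a=11: (11, -5, 13), (11, 5, 13)  [2]
  a=12..13: none
Total reduced forms: 1 + 2 = 3
h = 3

3


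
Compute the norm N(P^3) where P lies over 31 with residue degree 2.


N(P^a) = p^(a*f)
= 31^(3*2)
= 31^6
= 887503681

887503681


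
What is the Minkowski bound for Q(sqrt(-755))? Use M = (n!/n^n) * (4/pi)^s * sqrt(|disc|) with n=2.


d = -755, d mod 4 = 1, so disc(K) = d = -755; |disc(K)| = 755
Imaginary quadratic field, so n = 2, s = r2 = 1, r1 = 0
M = (n!/n^n) * (4/pi)^s * sqrt(|disc(K)|) = (2!/2^2) * (4/pi)^1 * sqrt(755)
= 0.5 * 1.273240 * 27.477263
= 17.4926

17.4926


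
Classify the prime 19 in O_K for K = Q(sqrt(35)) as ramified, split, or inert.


K = Q(sqrt(35)). Since d mod 4 = 3, disc(K) = 140.
Check p | disc: 140 mod 19 = 7.
p does not divide disc. Compute Legendre symbol (d/p):
16^((19-1)/2) mod 19 = 1
(d/p) = 1, so p splits: (p) = P*P' with e=1, f=1, g=2.
Therefore p is split.

split


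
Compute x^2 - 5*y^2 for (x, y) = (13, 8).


x^2 - d*y^2
= 13^2 - 5*8^2
= 169 - 320
= -151

-151


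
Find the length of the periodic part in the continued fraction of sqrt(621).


Run the CF algorithm for sqrt(621).
a_0 = floor(sqrt(621)) = 24; set m_0=0, q_0=1.
Recurrence: m' = q*a - m,  q' = (d - m'^2)/q,  a' = floor((a_0 + m')/q').
  step 1: m=24, q=45, a=1
  step 2: m=21, q=4, a=11
  step 3: m=23, q=23, a=2
  step 4: m=23, q=4, a=11
  step 5: m=21, q=45, a=1
  step 6: m=24, q=1, a=48
a_6 = 2*a_0 = 48, so the period closes here.
sqrt(621) = [24; 1, 11, 2, 11, 1, 48]
Period length = 6

6


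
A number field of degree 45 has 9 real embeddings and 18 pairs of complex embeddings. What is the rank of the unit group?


By Dirichlet's unit theorem:
rank = r1 + r2 - 1
= 9 + 18 - 1
= 26

26


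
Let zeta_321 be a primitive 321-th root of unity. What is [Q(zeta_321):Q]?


The degree equals Euler's totient phi(321).
321 = 3 * 107
phi(321) = 212

212


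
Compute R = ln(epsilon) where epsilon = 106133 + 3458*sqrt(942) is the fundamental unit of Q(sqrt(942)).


epsilon = 106133 + 3458*sqrt(942)
= 212266.0000
R = ln(212266.0000)
= 12.2656

12.2656


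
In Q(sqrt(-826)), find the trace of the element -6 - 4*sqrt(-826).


Tr(a + b*sqrt(d)) = (a + b*sqrt(d)) + (a - b*sqrt(d)) = 2a
= 2 * (-6)
= -12

-12


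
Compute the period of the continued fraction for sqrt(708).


Run the CF algorithm for sqrt(708).
a_0 = floor(sqrt(708)) = 26; set m_0=0, q_0=1.
Recurrence: m' = q*a - m,  q' = (d - m'^2)/q,  a' = floor((a_0 + m')/q').
  step 1: m=26, q=32, a=1
  step 2: m=6, q=21, a=1
  step 3: m=15, q=23, a=1
  step 4: m=8, q=28, a=1
  step 5: m=20, q=11, a=4
  step 6: m=24, q=12, a=4
  step 7: m=24, q=11, a=4
  step 8: m=20, q=28, a=1
  step 9: m=8, q=23, a=1
  step 10: m=15, q=21, a=1
  step 11: m=6, q=32, a=1
  step 12: m=26, q=1, a=52
a_12 = 2*a_0 = 52, so the period closes here.
sqrt(708) = [26; 1, 1, 1, 1, 4, 4, 4, 1, 1, 1, 1, 52]
Period length = 12

12


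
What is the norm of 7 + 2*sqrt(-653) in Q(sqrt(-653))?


N(a + b*sqrt(d)) = a^2 - d*b^2
= (7)^2 - (-653)*(2)^2
= 49 + 2612
= 2661

2661


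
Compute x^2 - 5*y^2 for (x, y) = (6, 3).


x^2 - d*y^2
= 6^2 - 5*3^2
= 36 - 45
= -9

-9


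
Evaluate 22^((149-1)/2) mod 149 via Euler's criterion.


p = 149 is prime and the exponent is (p-1)/2 = 74, so by Euler's criterion 22^74 = (22/149) = +1 or -1 mod 149.
Compute by square-and-multiply:
  74 = 64 + 8 + 2 (binary 1001010)
  Repeated squaring mod 149: 22^1 = 22, 22^2 = 37, 22^4 = 28, 22^8 = 39, 22^16 = 31, 22^32 = 67, 22^64 = 19
  22^74 = 22^64 * 22^8 * 22^2 = 19 * 39 * 37 mod 149
    19 * 39 = 741 = 145 mod 149
    145 * 37 = 5365 = 1 mod 149
  22^74 = 1 mod 149
Result 1: 22 is a quadratic residue mod 149.
22^74 mod 149 = 1

1


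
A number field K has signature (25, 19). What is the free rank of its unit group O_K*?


By Dirichlet's unit theorem:
rank = r1 + r2 - 1
= 25 + 19 - 1
= 43

43


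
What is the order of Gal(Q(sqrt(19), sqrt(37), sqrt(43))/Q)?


The 3 square roots of distinct primes are multiplicatively independent over Q,
so [K:Q] = 2^3 and Gal(K/Q) is isomorphic to (Z/2Z)^3.
|Gal| = 2^3 = 8

8


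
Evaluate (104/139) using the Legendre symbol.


p = 139 is prime, so compute (104/139) with the reciprocity algorithm (Jacobi-symbol steps: pull out 2s via (2/n), flip via reciprocity, reduce):
  pull out 2: (2/139) = -1  (since 139 mod 8 = 3)
  pull out 2: (2/139) = -1  (since 139 mod 8 = 3)
  pull out 2: (2/139) = -1  (since 139 mod 8 = 3)
  reciprocity: (13/139) -> +(139/13)
  reduce: (9/13)
  reciprocity: (9/13) -> +(13/9)
  reduce: (4/9)
  pull out 2: (2/9) = +1  (since 9 mod 8 = 1)
  pull out 2: (2/9) = +1  (since 9 mod 8 = 1)
  (1/9) = 1
Product of signs = -1
(104/139) = -1

-1


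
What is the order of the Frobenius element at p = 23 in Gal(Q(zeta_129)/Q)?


The Frobenius at p in Gal(Q(zeta_n)/Q) = (Z/nZ)* is the class of p, so its order is ord_129(23), the smallest k >= 1 with 23^k = 1 mod 129.
n = 129 = 3 * 43, phi(129) = 84; the order divides phi(n).
Divisors of 84: 1, 2, 3, 4, 6, 7, 12, 14, 21, 28, 42, 84
Repeated squaring mod 129: 23^1 = 23, 23^2 = 13, 23^4 = 40, 23^8 = 52, 23^16 = 124, 23^32 = 25, 23^64 = 109
Test divisors in increasing order:
  k=1: 23^1 = 23 mod 129
  k=2: 23^2 = 13 mod 129
  k=3: 23^3 = 13 * 23 = 41 mod 129
  k=4: 23^4 = 40 mod 129
  k=6: 23^6 = 40 * 13 = 4 mod 129
  k=7: 23^7 = 40 * 13 * 23 = 92 mod 129
  k=12: 23^12 = 52 * 40 = 16 mod 129
  k=14: 23^14 = 52 * 40 * 13 = 79 mod 129
  k=21: 23^21 = 124 * 40 * 23 = 44 mod 129
  k=28: 23^28 = 124 * 52 * 40 = 49 mod 129
  k=42: 23^42 = 25 * 52 * 13 = 1 mod 129  <- first divisor giving 1
Order = 42

42


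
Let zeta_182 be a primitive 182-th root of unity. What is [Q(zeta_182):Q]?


The degree equals Euler's totient phi(182).
182 = 2 * 7 * 13
phi(182) = 72

72


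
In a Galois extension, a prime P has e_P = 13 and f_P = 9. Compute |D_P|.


|D_P| = e * f
= 13 * 9
= 117

117


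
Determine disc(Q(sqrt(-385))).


For K = Q(sqrt(d)) with d squarefree: disc(K) = d if d = 1 mod 4, and disc(K) = 4d if d = 2 or 3 mod 4.
Here d = -385, and d mod 4 = 3.
d = 3 mod 4, not 1 (O_K = Z[sqrt(d)]), so disc(K) = 4d = 4 * (-385) = -1540

-1540


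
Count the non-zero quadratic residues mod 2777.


For prime p, the number of non-zero quadratic residues is (p-1)/2.
= (2777-1)/2
= 1388

1388


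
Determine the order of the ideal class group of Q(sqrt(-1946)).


K = Q(sqrt(-1946)). d mod 4 = 2, so D = disc(K) = 4d = -7784
h(K) equals the number of primitive reduced positive-definite forms (a, b, c) = a*x^2 + b*x*y + c*y^2 with b^2 - 4ac = D,
where reduced means |b| <= a <= c, with b >= 0 whenever |b| = a or a = c, and primitive means gcd(a, b, c) = 1.
Reduced forces 3a^2 <= |D| = 7784, so 1 <= a <= 50; b must have the parity of D, and c = (b^2 - D)/(4a) must be an integer >= a.
Enumerate a = 1..50, b in [-a, a]:
  a=1: (1, 0, 1946)  [1]
  a=2: (2, 0, 973)  [1]
  a=3: (3, -2, 649), (3, 2, 649)  [2]
  a=4: none
  a=5: (5, -4, 390), (5, 4, 390)  [2]
  a=6: (6, -4, 325), (6, 4, 325)  [2]
  a=7: (7, 0, 278)  [1]
  a=8: none
  a=9: (9, -8, 218), (9, 8, 218)  [2]
  a=10: (10, -4, 195), (10, 4, 195)  [2]
  a=11: (11, -2, 177), (11, 2, 177)  [2]
  a=12: none
  a=13: (13, -4, 150), (13, 4, 150)  [2]
  a=14: (14, 0, 139)  [1]
  a=15: (15, -14, 133), (15, -4, 130), (15, 4, 130), (15, 14, 133)  [4]
  a=16: none
  a=17: (17, -6, 115), (17, 6, 115)  [2]
  a=18: (18, -8, 109), (18, 8, 109)  [2]
  a=19: (19, -14, 105), (19, 14, 105)  [2]
  a=20: none
  a=21: (21, -14, 95), (21, 14, 95)  [2]
  a=22: (22, -20, 93), (22, 20, 93)  [2]
  a=23: (23, -6, 85), (23, 6, 85)  [2]
  a=24: none
  a=25: (25, -4, 78), (25, 4, 78)  [2]
  a=26: (26, -4, 75), (26, 4, 75)  [2]
  a=27: (27, -10, 73), (27, 10, 73)  [2]
  a=28..29: none
  a=30: (30, -16, 67), (30, -4, 65), (30, 4, 65), (30, 16, 67)  [4]
  a=31: (31, -20, 66), (31, 20, 66)  [2]
  a=32: none
  a=33: (33, -20, 62), (33, -2, 59), (33, 2, 59), (33, 20, 62)  [4]
  a=34: (34, -28, 63), (34, 28, 63)  [2]
  a=35: (35, -14, 57), (35, 14, 57)  [2]
  a=36..37: none
  a=38: (38, -24, 55), (38, 24, 55)  [2]
  a=39: (39, -22, 53), (39, -4, 50), (39, 4, 50), (39, 22, 53)  [4]
  a=40..41: none
  a=42: (42, -28, 51), (42, 28, 51)  [2]
  a=43..44: none
  a=45: (45, -44, 54), (45, -26, 47), (45, 26, 47), (45, 44, 54)  [4]
  a=46: (46, -40, 51), (46, 40, 51)  [2]
  a=47..50: none
Total reduced forms: 1 + 1 + 2 + 2 + 2 + 1 + 2 + 2 + 2 + 2 + 1 + 4 + 2 + 2 + 2 + 2 + 2 + 2 + 2 + 2 + 2 + 4 + 2 + 4 + 2 + 2 + 2 + 4 + 2 + 4 + 2 = 68
h = 68

68


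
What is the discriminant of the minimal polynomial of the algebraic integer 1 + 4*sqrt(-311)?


The element 1 + 4*sqrt(-311) has minimal polynomial:
x^2 - 2*x + 4977
Discriminant = (-2)^2 - 4*(4977)
= 4 - 19908
= -19904

-19904


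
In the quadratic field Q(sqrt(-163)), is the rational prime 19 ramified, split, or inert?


K = Q(sqrt(-163)). Since d mod 4 = 1, disc(K) = -163.
Check p | disc: -163 mod 19 = 8.
p does not divide disc. Compute Legendre symbol (d/p):
8^((19-1)/2) mod 19 = -1
(d/p) = -1, so p is inert: (p) stays prime with e=1, f=2, g=1.
Therefore p is inert.

inert


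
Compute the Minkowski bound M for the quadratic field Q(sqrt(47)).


d = 47, d mod 4 = 3, so disc(K) = 4d = 188; |disc(K)| = 188
Real quadratic field, so n = 2, s = r2 = 0, r1 = 2
M = (n!/n^n) * (4/pi)^s * sqrt(|disc(K)|) = (2!/2^2) * (4/pi)^0 * sqrt(188)
= 0.5 * 1.000000 * 13.711309
= 6.8557

6.8557


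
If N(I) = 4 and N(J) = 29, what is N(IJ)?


N(IJ) = N(I) * N(J)
= 4 * 29
= 116

116


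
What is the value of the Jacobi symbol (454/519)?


Compute (454/519) via quadratic reciprocity:
  pull out 2: (2/519) = +1  (since 519 mod 8 = 7)
  reciprocity: (227/519) -> -(519/227)
  reduce: (65/227)
  reciprocity: (65/227) -> +(227/65)
  reduce: (32/65)
  pull out 2: (2/65) = +1  (since 65 mod 8 = 1)
  pull out 2: (2/65) = +1  (since 65 mod 8 = 1)
  pull out 2: (2/65) = +1  (since 65 mod 8 = 1)
  pull out 2: (2/65) = +1  (since 65 mod 8 = 1)
  pull out 2: (2/65) = +1  (since 65 mod 8 = 1)
  (1/65) = 1
Product of signs = -1

-1


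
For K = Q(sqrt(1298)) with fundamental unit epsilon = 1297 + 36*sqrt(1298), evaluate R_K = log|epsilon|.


epsilon = 1297 + 36*sqrt(1298)
= 2593.9996
R = ln(2593.9996)
= 7.8610

7.8610


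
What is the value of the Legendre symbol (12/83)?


p = 83 is prime, so compute (12/83) with the reciprocity algorithm (Jacobi-symbol steps: pull out 2s via (2/n), flip via reciprocity, reduce):
  pull out 2: (2/83) = -1  (since 83 mod 8 = 3)
  pull out 2: (2/83) = -1  (since 83 mod 8 = 3)
  reciprocity: (3/83) -> -(83/3)
  reduce: (2/3)
  pull out 2: (2/3) = -1  (since 3 mod 8 = 3)
  (1/3) = 1
Product of signs = 1
(12/83) = 1

1


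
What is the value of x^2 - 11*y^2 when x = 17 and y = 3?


x^2 - d*y^2
= 17^2 - 11*3^2
= 289 - 99
= 190

190


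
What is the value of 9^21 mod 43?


p = 43 is prime and the exponent is (p-1)/2 = 21, so by Euler's criterion 9^21 = (9/43) = +1 or -1 mod 43.
Compute by square-and-multiply:
  21 = 16 + 4 + 1 (binary 10101)
  Repeated squaring mod 43: 9^1 = 9, 9^2 = 38, 9^4 = 25, 9^8 = 23, 9^16 = 13
  9^21 = 9^16 * 9^4 * 9^1 = 13 * 25 * 9 mod 43
    13 * 25 = 325 = 24 mod 43
    24 * 9 = 216 = 1 mod 43
  9^21 = 1 mod 43
Result 1: 9 is a quadratic residue mod 43.
9^21 mod 43 = 1

1


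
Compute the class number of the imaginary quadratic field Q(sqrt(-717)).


K = Q(sqrt(-717)). d mod 4 = 3, so D = disc(K) = 4d = -2868
h(K) equals the number of primitive reduced positive-definite forms (a, b, c) = a*x^2 + b*x*y + c*y^2 with b^2 - 4ac = D,
where reduced means |b| <= a <= c, with b >= 0 whenever |b| = a or a = c, and primitive means gcd(a, b, c) = 1.
Reduced forces 3a^2 <= |D| = 2868, so 1 <= a <= 30; b must have the parity of D, and c = (b^2 - D)/(4a) must be an integer >= a.
Enumerate a = 1..30, b in [-a, a]:
  a=1: (1, 0, 717)  [1]
  a=2: (2, 2, 359)  [1]
  a=3: (3, 0, 239)  [1]
  a=4..5: none
  a=6: (6, 6, 121)  [1]
  a=7: (7, -4, 103), (7, 4, 103)  [2]
  a=8..10: none
  a=11: (11, -6, 66), (11, 6, 66)  [2]
  a=12..13: none
  a=14: (14, -10, 53), (14, 10, 53)  [2]
  a=15..18: none
  a=19: (19, -18, 42), (19, 18, 42)  [2]
  a=20: none
  a=21: (21, -18, 38), (21, 18, 38)  [2]
  a=22: (22, -6, 33), (22, 6, 33)  [2]
  a=23..30: none
Total reduced forms: 1 + 1 + 1 + 1 + 2 + 2 + 2 + 2 + 2 + 2 = 16
h = 16

16


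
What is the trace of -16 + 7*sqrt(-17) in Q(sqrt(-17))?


Tr(a + b*sqrt(d)) = (a + b*sqrt(d)) + (a - b*sqrt(d)) = 2a
= 2 * (-16)
= -32

-32


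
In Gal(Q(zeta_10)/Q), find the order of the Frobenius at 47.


The Frobenius at p in Gal(Q(zeta_n)/Q) = (Z/nZ)* is the class of p, so its order is ord_10(47), the smallest k >= 1 with 47^k = 1 mod 10.
n = 10 = 2 * 5, phi(10) = 4; the order divides phi(n).
Divisors of 4: 1, 2, 4
Repeated squaring mod 10: 47^1 = 7, 47^2 = 9, 47^4 = 1
Test divisors in increasing order:
  k=1: 47^1 = 7 mod 10
  k=2: 47^2 = 9 mod 10
  k=4: 47^4 = 1 mod 10  <- first divisor giving 1
Order = 4

4


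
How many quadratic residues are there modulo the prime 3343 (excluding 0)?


For prime p, the number of non-zero quadratic residues is (p-1)/2.
= (3343-1)/2
= 1671

1671


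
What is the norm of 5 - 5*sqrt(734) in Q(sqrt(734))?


N(a + b*sqrt(d)) = a^2 - d*b^2
= (5)^2 - (734)*(-5)^2
= 25 - 18350
= -18325

-18325


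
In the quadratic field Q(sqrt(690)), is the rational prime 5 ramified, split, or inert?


K = Q(sqrt(690)). Since d mod 4 = 2, disc(K) = 2760.
Check p | disc: 2760 mod 5 = 0.
p divides disc, so p ramifies: (p) = P^2 with e=2, f=1, g=1.
Therefore p is ramified.

ramified


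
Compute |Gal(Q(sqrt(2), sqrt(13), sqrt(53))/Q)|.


The 3 square roots of distinct primes are multiplicatively independent over Q,
so [K:Q] = 2^3 and Gal(K/Q) is isomorphic to (Z/2Z)^3.
|Gal| = 2^3 = 8

8


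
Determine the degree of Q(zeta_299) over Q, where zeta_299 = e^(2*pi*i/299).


The degree equals Euler's totient phi(299).
299 = 13 * 23
phi(299) = 264

264


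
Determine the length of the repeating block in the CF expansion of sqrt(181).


Run the CF algorithm for sqrt(181).
a_0 = floor(sqrt(181)) = 13; set m_0=0, q_0=1.
Recurrence: m' = q*a - m,  q' = (d - m'^2)/q,  a' = floor((a_0 + m')/q').
  step 1: m=13, q=12, a=2
  step 2: m=11, q=5, a=4
  step 3: m=9, q=20, a=1
  step 4: m=11, q=3, a=8
  step 5: m=13, q=4, a=6
  step 6: m=11, q=15, a=1
  step 7: m=4, q=11, a=1
  step 8: m=7, q=12, a=1
  step 9: m=5, q=13, a=1
  step 10: m=8, q=9, a=2
  step 11: m=10, q=9, a=2
  step 12: m=8, q=13, a=1
  step 13: m=5, q=12, a=1
  step 14: m=7, q=11, a=1
  step 15: m=4, q=15, a=1
  step 16: m=11, q=4, a=6
  step 17: m=13, q=3, a=8
  step 18: m=11, q=20, a=1
  step 19: m=9, q=5, a=4
  step 20: m=11, q=12, a=2
  step 21: m=13, q=1, a=26
a_21 = 2*a_0 = 26, so the period closes here.
sqrt(181) = [13; 2, 4, 1, 8, 6, 1, 1, 1, 1, 2, 2, 1, 1, 1, 1, 6, 8, 1, 4, 2, 26]
Period length = 21

21


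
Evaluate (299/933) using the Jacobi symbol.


Compute (299/933) via quadratic reciprocity:
  reciprocity: (299/933) -> +(933/299)
  reduce: (36/299)
  pull out 2: (2/299) = -1  (since 299 mod 8 = 3)
  pull out 2: (2/299) = -1  (since 299 mod 8 = 3)
  reciprocity: (9/299) -> +(299/9)
  reduce: (2/9)
  pull out 2: (2/9) = +1  (since 9 mod 8 = 1)
  (1/9) = 1
Product of signs = 1

1


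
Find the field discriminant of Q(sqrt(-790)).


For K = Q(sqrt(d)) with d squarefree: disc(K) = d if d = 1 mod 4, and disc(K) = 4d if d = 2 or 3 mod 4.
Here d = -790, and d mod 4 = 2.
d = 2 mod 4, not 1 (O_K = Z[sqrt(d)]), so disc(K) = 4d = 4 * (-790) = -3160

-3160


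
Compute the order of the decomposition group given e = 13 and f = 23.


|D_P| = e * f
= 13 * 23
= 299

299


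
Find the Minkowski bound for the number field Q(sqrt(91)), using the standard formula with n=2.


d = 91, d mod 4 = 3, so disc(K) = 4d = 364; |disc(K)| = 364
Real quadratic field, so n = 2, s = r2 = 0, r1 = 2
M = (n!/n^n) * (4/pi)^s * sqrt(|disc(K)|) = (2!/2^2) * (4/pi)^0 * sqrt(364)
= 0.5 * 1.000000 * 19.078784
= 9.5394

9.5394


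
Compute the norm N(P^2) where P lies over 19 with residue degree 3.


N(P^a) = p^(a*f)
= 19^(2*3)
= 19^6
= 47045881

47045881


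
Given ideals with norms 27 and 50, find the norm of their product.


N(IJ) = N(I) * N(J)
= 27 * 50
= 1350

1350


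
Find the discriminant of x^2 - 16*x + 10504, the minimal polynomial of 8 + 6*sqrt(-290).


The element 8 + 6*sqrt(-290) has minimal polynomial:
x^2 - 16*x + 10504
Discriminant = (-16)^2 - 4*(10504)
= 256 - 42016
= -41760

-41760


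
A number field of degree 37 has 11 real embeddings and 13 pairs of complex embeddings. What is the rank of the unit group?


By Dirichlet's unit theorem:
rank = r1 + r2 - 1
= 11 + 13 - 1
= 23

23


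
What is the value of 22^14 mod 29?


p = 29 is prime and the exponent is (p-1)/2 = 14, so by Euler's criterion 22^14 = (22/29) = +1 or -1 mod 29.
Compute by square-and-multiply:
  14 = 8 + 4 + 2 (binary 1110)
  Repeated squaring mod 29: 22^1 = 22, 22^2 = 20, 22^4 = 23, 22^8 = 7
  22^14 = 22^8 * 22^4 * 22^2 = 7 * 23 * 20 mod 29
    7 * 23 = 161 = 16 mod 29
    16 * 20 = 320 = 1 mod 29
  22^14 = 1 mod 29
Result 1: 22 is a quadratic residue mod 29.
22^14 mod 29 = 1

1


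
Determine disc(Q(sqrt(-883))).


For K = Q(sqrt(d)) with d squarefree: disc(K) = d if d = 1 mod 4, and disc(K) = 4d if d = 2 or 3 mod 4.
Here d = -883, and d mod 4 = 1.
d = 1 mod 4 (O_K = Z[(1+sqrt(d))/2]), so disc(K) = d = -883

-883


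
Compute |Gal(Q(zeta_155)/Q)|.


|Gal(Q(zeta_155)/Q)| = phi(155)
= 120

120


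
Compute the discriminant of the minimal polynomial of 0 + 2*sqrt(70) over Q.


The element 0 + 2*sqrt(70) has minimal polynomial:
x^2 + 0*x - 280
Discriminant = (0)^2 - 4*(-280)
= 0 + 1120
= 1120

1120


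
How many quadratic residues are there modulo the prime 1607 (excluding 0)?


For prime p, the number of non-zero quadratic residues is (p-1)/2.
= (1607-1)/2
= 803

803


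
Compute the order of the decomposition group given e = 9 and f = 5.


|D_P| = e * f
= 9 * 5
= 45

45


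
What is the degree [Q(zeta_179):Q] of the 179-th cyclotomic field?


The degree equals Euler's totient phi(179).
179 = 179
phi(179) = 178

178


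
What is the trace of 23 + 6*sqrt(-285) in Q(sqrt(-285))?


Tr(a + b*sqrt(d)) = (a + b*sqrt(d)) + (a - b*sqrt(d)) = 2a
= 2 * (23)
= 46

46


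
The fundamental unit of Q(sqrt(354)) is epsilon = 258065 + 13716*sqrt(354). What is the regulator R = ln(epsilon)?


epsilon = 258065 + 13716*sqrt(354)
= 516130.0000
R = ln(516130.0000)
= 13.1541

13.1541


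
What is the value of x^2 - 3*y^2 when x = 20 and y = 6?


x^2 - d*y^2
= 20^2 - 3*6^2
= 400 - 108
= 292

292


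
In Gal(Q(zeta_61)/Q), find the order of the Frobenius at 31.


The Frobenius at p in Gal(Q(zeta_n)/Q) = (Z/nZ)* is the class of p, so its order is ord_61(31), the smallest k >= 1 with 31^k = 1 mod 61.
n = 61 = 61, phi(61) = 60; the order divides phi(n).
Divisors of 60: 1, 2, 3, 4, 5, 6, 10, 12, 15, 20, 30, 60
Repeated squaring mod 61: 31^1 = 31, 31^2 = 46, 31^4 = 42, 31^8 = 56, 31^16 = 25, 31^32 = 15
Test divisors in increasing order:
  k=1: 31^1 = 31 mod 61
  k=2: 31^2 = 46 mod 61
  k=3: 31^3 = 46 * 31 = 23 mod 61
  k=4: 31^4 = 42 mod 61
  k=5: 31^5 = 42 * 31 = 21 mod 61
  k=6: 31^6 = 42 * 46 = 41 mod 61
  k=10: 31^10 = 56 * 46 = 14 mod 61
  k=12: 31^12 = 56 * 42 = 34 mod 61
  k=15: 31^15 = 56 * 42 * 46 * 31 = 50 mod 61
  k=20: 31^20 = 25 * 42 = 13 mod 61
  k=30: 31^30 = 25 * 56 * 42 * 46 = 60 mod 61
  k=60: 31^60 = 15 * 25 * 56 * 42 = 1 mod 61  <- first divisor giving 1
Order = 60

60


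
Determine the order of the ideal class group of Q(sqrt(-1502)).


K = Q(sqrt(-1502)). d mod 4 = 2, so D = disc(K) = 4d = -6008
h(K) equals the number of primitive reduced positive-definite forms (a, b, c) = a*x^2 + b*x*y + c*y^2 with b^2 - 4ac = D,
where reduced means |b| <= a <= c, with b >= 0 whenever |b| = a or a = c, and primitive means gcd(a, b, c) = 1.
Reduced forces 3a^2 <= |D| = 6008, so 1 <= a <= 44; b must have the parity of D, and c = (b^2 - D)/(4a) must be an integer >= a.
Enumerate a = 1..44, b in [-a, a]:
  a=1: (1, 0, 1502)  [1]
  a=2: (2, 0, 751)  [1]
  a=3: (3, -2, 501), (3, 2, 501)  [2]
  a=4..5: none
  a=6: (6, -4, 251), (6, 4, 251)  [2]
  a=7..8: none
  a=9: (9, -2, 167), (9, 2, 167)  [2]
  a=10: none
  a=11: (11, -8, 138), (11, 8, 138)  [2]
  a=12..17: none
  a=18: (18, -16, 87), (18, 16, 87)  [2]
  a=19..21: none
  a=22: (22, -8, 69), (22, 8, 69)  [2]
  a=23: (23, -8, 66), (23, 8, 66)  [2]
  a=24..26: none
  a=27: (27, -16, 58), (27, 16, 58)  [2]
  a=28: none
  a=29: (29, -16, 54), (29, 16, 54)  [2]
  a=30..32: none
  a=33: (33, -14, 47), (33, -8, 46), (33, 8, 46), (33, 14, 47)  [4]
  a=34..44: none
Total reduced forms: 1 + 1 + 2 + 2 + 2 + 2 + 2 + 2 + 2 + 2 + 2 + 4 = 24
h = 24

24


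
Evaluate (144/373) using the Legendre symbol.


p = 373 is prime, so compute (144/373) with the reciprocity algorithm (Jacobi-symbol steps: pull out 2s via (2/n), flip via reciprocity, reduce):
  pull out 2: (2/373) = -1  (since 373 mod 8 = 5)
  pull out 2: (2/373) = -1  (since 373 mod 8 = 5)
  pull out 2: (2/373) = -1  (since 373 mod 8 = 5)
  pull out 2: (2/373) = -1  (since 373 mod 8 = 5)
  reciprocity: (9/373) -> +(373/9)
  reduce: (4/9)
  pull out 2: (2/9) = +1  (since 9 mod 8 = 1)
  pull out 2: (2/9) = +1  (since 9 mod 8 = 1)
  (1/9) = 1
Product of signs = 1
(144/373) = 1

1


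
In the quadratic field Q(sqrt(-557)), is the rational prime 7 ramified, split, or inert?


K = Q(sqrt(-557)). Since d mod 4 = 3, disc(K) = -2228.
Check p | disc: -2228 mod 7 = 5.
p does not divide disc. Compute Legendre symbol (d/p):
3^((7-1)/2) mod 7 = -1
(d/p) = -1, so p is inert: (p) stays prime with e=1, f=2, g=1.
Therefore p is inert.

inert


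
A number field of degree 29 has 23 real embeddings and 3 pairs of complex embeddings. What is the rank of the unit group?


By Dirichlet's unit theorem:
rank = r1 + r2 - 1
= 23 + 3 - 1
= 25

25


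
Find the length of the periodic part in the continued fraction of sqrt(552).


Run the CF algorithm for sqrt(552).
a_0 = floor(sqrt(552)) = 23; set m_0=0, q_0=1.
Recurrence: m' = q*a - m,  q' = (d - m'^2)/q,  a' = floor((a_0 + m')/q').
  step 1: m=23, q=23, a=2
  step 2: m=23, q=1, a=46
a_2 = 2*a_0 = 46, so the period closes here.
sqrt(552) = [23; 2, 46]
Period length = 2

2


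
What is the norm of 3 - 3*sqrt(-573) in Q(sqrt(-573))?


N(a + b*sqrt(d)) = a^2 - d*b^2
= (3)^2 - (-573)*(-3)^2
= 9 + 5157
= 5166

5166


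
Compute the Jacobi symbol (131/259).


Compute (131/259) via quadratic reciprocity:
  reciprocity: (131/259) -> -(259/131)
  reduce: (128/131)
  pull out 2: (2/131) = -1  (since 131 mod 8 = 3)
  pull out 2: (2/131) = -1  (since 131 mod 8 = 3)
  pull out 2: (2/131) = -1  (since 131 mod 8 = 3)
  pull out 2: (2/131) = -1  (since 131 mod 8 = 3)
  pull out 2: (2/131) = -1  (since 131 mod 8 = 3)
  pull out 2: (2/131) = -1  (since 131 mod 8 = 3)
  pull out 2: (2/131) = -1  (since 131 mod 8 = 3)
  (1/131) = 1
Product of signs = 1

1


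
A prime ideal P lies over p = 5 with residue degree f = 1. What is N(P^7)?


N(P^a) = p^(a*f)
= 5^(7*1)
= 5^7
= 78125

78125


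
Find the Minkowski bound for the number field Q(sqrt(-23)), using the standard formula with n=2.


d = -23, d mod 4 = 1, so disc(K) = d = -23; |disc(K)| = 23
Imaginary quadratic field, so n = 2, s = r2 = 1, r1 = 0
M = (n!/n^n) * (4/pi)^s * sqrt(|disc(K)|) = (2!/2^2) * (4/pi)^1 * sqrt(23)
= 0.5 * 1.273240 * 4.795832
= 3.0531

3.0531


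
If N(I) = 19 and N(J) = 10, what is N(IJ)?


N(IJ) = N(I) * N(J)
= 19 * 10
= 190

190


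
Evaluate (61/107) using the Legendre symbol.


p = 107 is prime, so compute (61/107) with the reciprocity algorithm (Jacobi-symbol steps: pull out 2s via (2/n), flip via reciprocity, reduce):
  reciprocity: (61/107) -> +(107/61)
  reduce: (46/61)
  pull out 2: (2/61) = -1  (since 61 mod 8 = 5)
  reciprocity: (23/61) -> +(61/23)
  reduce: (15/23)
  reciprocity: (15/23) -> -(23/15)
  reduce: (8/15)
  pull out 2: (2/15) = +1  (since 15 mod 8 = 7)
  pull out 2: (2/15) = +1  (since 15 mod 8 = 7)
  pull out 2: (2/15) = +1  (since 15 mod 8 = 7)
  (1/15) = 1
Product of signs = 1
(61/107) = 1

1


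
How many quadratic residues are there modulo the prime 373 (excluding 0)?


For prime p, the number of non-zero quadratic residues is (p-1)/2.
= (373-1)/2
= 186

186


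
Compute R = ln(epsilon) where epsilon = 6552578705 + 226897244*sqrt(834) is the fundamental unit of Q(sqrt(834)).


epsilon = 6552578705 + 226897244*sqrt(834)
= 1.3105e+10
R = ln(1.3105e+10)
= 23.2963

23.2963


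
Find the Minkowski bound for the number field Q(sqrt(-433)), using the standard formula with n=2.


d = -433, d mod 4 = 3, so disc(K) = 4d = -1732; |disc(K)| = 1732
Imaginary quadratic field, so n = 2, s = r2 = 1, r1 = 0
M = (n!/n^n) * (4/pi)^s * sqrt(|disc(K)|) = (2!/2^2) * (4/pi)^1 * sqrt(1732)
= 0.5 * 1.273240 * 41.617304
= 26.4944

26.4944


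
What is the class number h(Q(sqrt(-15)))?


K = Q(sqrt(-15)). d mod 4 = 1, so D = disc(K) = d = -15
h(K) equals the number of primitive reduced positive-definite forms (a, b, c) = a*x^2 + b*x*y + c*y^2 with b^2 - 4ac = D,
where reduced means |b| <= a <= c, with b >= 0 whenever |b| = a or a = c, and primitive means gcd(a, b, c) = 1.
Reduced forces 3a^2 <= |D| = 15, so 1 <= a <= 2; b must have the parity of D, and c = (b^2 - D)/(4a) must be an integer >= a.
Enumerate a = 1..2, b in [-a, a]:
  a=1: (1, 1, 4)  [1]
  a=2: (2, 1, 2)  [1]
Total reduced forms: 1 + 1 = 2
h = 2

2


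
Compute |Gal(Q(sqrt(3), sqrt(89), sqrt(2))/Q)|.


The 3 square roots of distinct primes are multiplicatively independent over Q,
so [K:Q] = 2^3 and Gal(K/Q) is isomorphic to (Z/2Z)^3.
|Gal| = 2^3 = 8

8


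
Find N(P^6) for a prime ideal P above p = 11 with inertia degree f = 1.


N(P^a) = p^(a*f)
= 11^(6*1)
= 11^6
= 1771561

1771561


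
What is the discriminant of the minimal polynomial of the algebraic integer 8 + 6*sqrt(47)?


The element 8 + 6*sqrt(47) has minimal polynomial:
x^2 - 16*x - 1628
Discriminant = (-16)^2 - 4*(-1628)
= 256 + 6512
= 6768

6768


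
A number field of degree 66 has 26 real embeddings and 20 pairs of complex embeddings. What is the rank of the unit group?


By Dirichlet's unit theorem:
rank = r1 + r2 - 1
= 26 + 20 - 1
= 45

45


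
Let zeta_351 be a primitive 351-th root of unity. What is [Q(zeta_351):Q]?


The degree equals Euler's totient phi(351).
351 = 3^3 * 13
phi(351) = 216

216


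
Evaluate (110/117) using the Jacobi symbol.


Compute (110/117) via quadratic reciprocity:
  pull out 2: (2/117) = -1  (since 117 mod 8 = 5)
  reciprocity: (55/117) -> +(117/55)
  reduce: (7/55)
  reciprocity: (7/55) -> -(55/7)
  reduce: (6/7)
  pull out 2: (2/7) = +1  (since 7 mod 8 = 7)
  reciprocity: (3/7) -> -(7/3)
  reduce: (1/3)
  (1/3) = 1
Product of signs = -1

-1


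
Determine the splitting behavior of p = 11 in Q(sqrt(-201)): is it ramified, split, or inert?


K = Q(sqrt(-201)). Since d mod 4 = 3, disc(K) = -804.
Check p | disc: -804 mod 11 = 10.
p does not divide disc. Compute Legendre symbol (d/p):
8^((11-1)/2) mod 11 = -1
(d/p) = -1, so p is inert: (p) stays prime with e=1, f=2, g=1.
Therefore p is inert.

inert


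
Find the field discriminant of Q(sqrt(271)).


For K = Q(sqrt(d)) with d squarefree: disc(K) = d if d = 1 mod 4, and disc(K) = 4d if d = 2 or 3 mod 4.
Here d = 271, and d mod 4 = 3.
d = 3 mod 4, not 1 (O_K = Z[sqrt(d)]), so disc(K) = 4d = 4 * (271) = 1084

1084


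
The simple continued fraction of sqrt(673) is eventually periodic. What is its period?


Run the CF algorithm for sqrt(673).
a_0 = floor(sqrt(673)) = 25; set m_0=0, q_0=1.
Recurrence: m' = q*a - m,  q' = (d - m'^2)/q,  a' = floor((a_0 + m')/q').
  step 1: m=25, q=48, a=1
  step 2: m=23, q=3, a=16
  step 3: m=25, q=16, a=3
  step 4: m=23, q=9, a=5
  step 5: m=22, q=21, a=2
  step 6: m=20, q=13, a=3
  step 7: m=19, q=24, a=1
  step 8: m=5, q=27, a=1
  step 9: m=22, q=7, a=6
  step 10: m=20, q=39, a=1
  step 11: m=19, q=8, a=5
  step 12: m=21, q=29, a=1
  step 13: m=8, q=21, a=1
  step 14: m=13, q=24, a=1
  step 15: m=11, q=23, a=1
  step 16: m=12, q=23, a=1
  step 17: m=11, q=24, a=1
  step 18: m=13, q=21, a=1
  step 19: m=8, q=29, a=1
  step 20: m=21, q=8, a=5
  step 21: m=19, q=39, a=1
  step 22: m=20, q=7, a=6
  step 23: m=22, q=27, a=1
  step 24: m=5, q=24, a=1
  step 25: m=19, q=13, a=3
  step 26: m=20, q=21, a=2
  step 27: m=22, q=9, a=5
  step 28: m=23, q=16, a=3
  step 29: m=25, q=3, a=16
  step 30: m=23, q=48, a=1
  step 31: m=25, q=1, a=50
a_31 = 2*a_0 = 50, so the period closes here.
sqrt(673) = [25; 1, 16, 3, 5, 2, 3, 1, 1, 6, 1, 5, 1, 1, 1, 1, 1, 1, 1, 1, 5, 1, 6, 1, 1, 3, 2, 5, 3, 16, 1, 50]
Period length = 31

31


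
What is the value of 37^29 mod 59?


p = 59 is prime and the exponent is (p-1)/2 = 29, so by Euler's criterion 37^29 = (37/59) = +1 or -1 mod 59.
Compute by square-and-multiply:
  29 = 16 + 8 + 4 + 1 (binary 11101)
  Repeated squaring mod 59: 37^1 = 37, 37^2 = 12, 37^4 = 26, 37^8 = 27, 37^16 = 21
  37^29 = 37^16 * 37^8 * 37^4 * 37^1 = 21 * 27 * 26 * 37 mod 59
    21 * 27 = 567 = 36 mod 59
    36 * 26 = 936 = 51 mod 59
    51 * 37 = 1887 = 58 mod 59
  37^29 = 58 mod 59
Result 58 = p - 1 = -1 mod 59: 37 is a quadratic non-residue mod 59. As a residue in [0, p-1] the value is 58.
37^29 mod 59 = 58

58


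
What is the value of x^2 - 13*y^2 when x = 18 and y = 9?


x^2 - d*y^2
= 18^2 - 13*9^2
= 324 - 1053
= -729

-729


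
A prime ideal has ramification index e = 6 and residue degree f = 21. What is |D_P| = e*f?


|D_P| = e * f
= 6 * 21
= 126

126


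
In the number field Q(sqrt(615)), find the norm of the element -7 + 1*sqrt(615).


N(a + b*sqrt(d)) = a^2 - d*b^2
= (-7)^2 - (615)*(1)^2
= 49 - 615
= -566

-566


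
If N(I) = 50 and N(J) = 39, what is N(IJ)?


N(IJ) = N(I) * N(J)
= 50 * 39
= 1950

1950


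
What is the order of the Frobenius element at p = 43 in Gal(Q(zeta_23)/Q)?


The Frobenius at p in Gal(Q(zeta_n)/Q) = (Z/nZ)* is the class of p, so its order is ord_23(43), the smallest k >= 1 with 43^k = 1 mod 23.
n = 23 = 23, phi(23) = 22; the order divides phi(n).
Divisors of 22: 1, 2, 11, 22
Repeated squaring mod 23: 43^1 = 20, 43^2 = 9, 43^4 = 12, 43^8 = 6, 43^16 = 13
Test divisors in increasing order:
  k=1: 43^1 = 20 mod 23
  k=2: 43^2 = 9 mod 23
  k=11: 43^11 = 6 * 9 * 20 = 22 mod 23
  k=22: 43^22 = 13 * 12 * 9 = 1 mod 23  <- first divisor giving 1
Order = 22

22


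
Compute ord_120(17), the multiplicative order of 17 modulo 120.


We want ord_120(17), the smallest k >= 1 with 17^k = 1 mod 120.
n = 120 = 2^3 * 3 * 5, phi(120) = 32; the order divides phi(n).
Divisors of 32: 1, 2, 4, 8, 16, 32
Repeated squaring mod 120: 17^1 = 17, 17^2 = 49, 17^4 = 1, 17^8 = 1, 17^16 = 1, 17^32 = 1
Test divisors in increasing order:
  k=1: 17^1 = 17 mod 120
  k=2: 17^2 = 49 mod 120
  k=4: 17^4 = 1 mod 120  <- first divisor giving 1
Order = 4

4


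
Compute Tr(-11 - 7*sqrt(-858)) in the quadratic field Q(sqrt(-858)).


Tr(a + b*sqrt(d)) = (a + b*sqrt(d)) + (a - b*sqrt(d)) = 2a
= 2 * (-11)
= -22

-22


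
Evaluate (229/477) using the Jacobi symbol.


Compute (229/477) via quadratic reciprocity:
  reciprocity: (229/477) -> +(477/229)
  reduce: (19/229)
  reciprocity: (19/229) -> +(229/19)
  reduce: (1/19)
  (1/19) = 1
Product of signs = 1

1


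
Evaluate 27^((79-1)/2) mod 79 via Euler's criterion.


p = 79 is prime and the exponent is (p-1)/2 = 39, so by Euler's criterion 27^39 = (27/79) = +1 or -1 mod 79.
Compute by square-and-multiply:
  39 = 32 + 4 + 2 + 1 (binary 100111)
  Repeated squaring mod 79: 27^1 = 27, 27^2 = 18, 27^4 = 8, 27^8 = 64, 27^16 = 67, 27^32 = 65
  27^39 = 27^32 * 27^4 * 27^2 * 27^1 = 65 * 8 * 18 * 27 mod 79
    65 * 8 = 520 = 46 mod 79
    46 * 18 = 828 = 38 mod 79
    38 * 27 = 1026 = 78 mod 79
  27^39 = 78 mod 79
Result 78 = p - 1 = -1 mod 79: 27 is a quadratic non-residue mod 79. As a residue in [0, p-1] the value is 78.
27^39 mod 79 = 78

78


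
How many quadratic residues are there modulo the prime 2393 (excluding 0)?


For prime p, the number of non-zero quadratic residues is (p-1)/2.
= (2393-1)/2
= 1196

1196


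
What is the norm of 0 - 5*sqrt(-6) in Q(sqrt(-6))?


N(a + b*sqrt(d)) = a^2 - d*b^2
= (0)^2 - (-6)*(-5)^2
= 0 + 150
= 150

150


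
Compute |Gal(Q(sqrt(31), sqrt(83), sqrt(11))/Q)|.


The 3 square roots of distinct primes are multiplicatively independent over Q,
so [K:Q] = 2^3 and Gal(K/Q) is isomorphic to (Z/2Z)^3.
|Gal| = 2^3 = 8

8


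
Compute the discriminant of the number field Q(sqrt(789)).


For K = Q(sqrt(d)) with d squarefree: disc(K) = d if d = 1 mod 4, and disc(K) = 4d if d = 2 or 3 mod 4.
Here d = 789, and d mod 4 = 1.
d = 1 mod 4 (O_K = Z[(1+sqrt(d))/2]), so disc(K) = d = 789

789


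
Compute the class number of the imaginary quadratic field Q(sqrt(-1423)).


K = Q(sqrt(-1423)). d mod 4 = 1, so D = disc(K) = d = -1423
h(K) equals the number of primitive reduced positive-definite forms (a, b, c) = a*x^2 + b*x*y + c*y^2 with b^2 - 4ac = D,
where reduced means |b| <= a <= c, with b >= 0 whenever |b| = a or a = c, and primitive means gcd(a, b, c) = 1.
Reduced forces 3a^2 <= |D| = 1423, so 1 <= a <= 21; b must have the parity of D, and c = (b^2 - D)/(4a) must be an integer >= a.
Enumerate a = 1..21, b in [-a, a]:
  a=1: (1, 1, 356)  [1]
  a=2: (2, -1, 178), (2, 1, 178)  [2]
  a=3: none
  a=4: (4, -1, 89), (4, 1, 89)  [2]
  a=5..7: none
  a=8: (8, -7, 46), (8, 7, 46)  [2]
  a=9..15: none
  a=16: (16, -7, 23), (16, 7, 23)  [2]
  a=17..21: none
Total reduced forms: 1 + 2 + 2 + 2 + 2 = 9
h = 9

9


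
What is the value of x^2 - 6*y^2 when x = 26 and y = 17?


x^2 - d*y^2
= 26^2 - 6*17^2
= 676 - 1734
= -1058

-1058


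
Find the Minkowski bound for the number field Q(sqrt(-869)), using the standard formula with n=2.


d = -869, d mod 4 = 3, so disc(K) = 4d = -3476; |disc(K)| = 3476
Imaginary quadratic field, so n = 2, s = r2 = 1, r1 = 0
M = (n!/n^n) * (4/pi)^s * sqrt(|disc(K)|) = (2!/2^2) * (4/pi)^1 * sqrt(3476)
= 0.5 * 1.273240 * 58.957612
= 37.5336

37.5336


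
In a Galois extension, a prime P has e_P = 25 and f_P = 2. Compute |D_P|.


|D_P| = e * f
= 25 * 2
= 50

50


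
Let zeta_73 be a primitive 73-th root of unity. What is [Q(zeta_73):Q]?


The degree equals Euler's totient phi(73).
73 = 73
phi(73) = 72

72


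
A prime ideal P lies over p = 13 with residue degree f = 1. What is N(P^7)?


N(P^a) = p^(a*f)
= 13^(7*1)
= 13^7
= 62748517

62748517


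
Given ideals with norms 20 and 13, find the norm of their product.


N(IJ) = N(I) * N(J)
= 20 * 13
= 260

260


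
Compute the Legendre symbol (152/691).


p = 691 is prime, so compute (152/691) with the reciprocity algorithm (Jacobi-symbol steps: pull out 2s via (2/n), flip via reciprocity, reduce):
  pull out 2: (2/691) = -1  (since 691 mod 8 = 3)
  pull out 2: (2/691) = -1  (since 691 mod 8 = 3)
  pull out 2: (2/691) = -1  (since 691 mod 8 = 3)
  reciprocity: (19/691) -> -(691/19)
  reduce: (7/19)
  reciprocity: (7/19) -> -(19/7)
  reduce: (5/7)
  reciprocity: (5/7) -> +(7/5)
  reduce: (2/5)
  pull out 2: (2/5) = -1  (since 5 mod 8 = 5)
  (1/5) = 1
Product of signs = 1
(152/691) = 1

1


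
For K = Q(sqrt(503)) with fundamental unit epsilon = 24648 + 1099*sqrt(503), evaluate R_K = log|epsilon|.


epsilon = 24648 + 1099*sqrt(503)
= 49296.0000
R = ln(49296.0000)
= 10.8056

10.8056


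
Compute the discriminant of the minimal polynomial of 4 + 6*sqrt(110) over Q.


The element 4 + 6*sqrt(110) has minimal polynomial:
x^2 - 8*x - 3944
Discriminant = (-8)^2 - 4*(-3944)
= 64 + 15776
= 15840

15840


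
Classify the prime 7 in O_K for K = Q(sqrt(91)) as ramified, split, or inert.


K = Q(sqrt(91)). Since d mod 4 = 3, disc(K) = 364.
Check p | disc: 364 mod 7 = 0.
p divides disc, so p ramifies: (p) = P^2 with e=2, f=1, g=1.
Therefore p is ramified.

ramified


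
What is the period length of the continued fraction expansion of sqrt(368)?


Run the CF algorithm for sqrt(368).
a_0 = floor(sqrt(368)) = 19; set m_0=0, q_0=1.
Recurrence: m' = q*a - m,  q' = (d - m'^2)/q,  a' = floor((a_0 + m')/q').
  step 1: m=19, q=7, a=5
  step 2: m=16, q=16, a=2
  step 3: m=16, q=7, a=5
  step 4: m=19, q=1, a=38
a_4 = 2*a_0 = 38, so the period closes here.
sqrt(368) = [19; 5, 2, 5, 38]
Period length = 4

4


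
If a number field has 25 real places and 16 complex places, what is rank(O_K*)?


By Dirichlet's unit theorem:
rank = r1 + r2 - 1
= 25 + 16 - 1
= 40

40


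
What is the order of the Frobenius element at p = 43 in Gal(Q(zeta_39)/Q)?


The Frobenius at p in Gal(Q(zeta_n)/Q) = (Z/nZ)* is the class of p, so its order is ord_39(43), the smallest k >= 1 with 43^k = 1 mod 39.
n = 39 = 3 * 13, phi(39) = 24; the order divides phi(n).
Divisors of 24: 1, 2, 3, 4, 6, 8, 12, 24
Repeated squaring mod 39: 43^1 = 4, 43^2 = 16, 43^4 = 22, 43^8 = 16, 43^16 = 22
Test divisors in increasing order:
  k=1: 43^1 = 4 mod 39
  k=2: 43^2 = 16 mod 39
  k=3: 43^3 = 16 * 4 = 25 mod 39
  k=4: 43^4 = 22 mod 39
  k=6: 43^6 = 22 * 16 = 1 mod 39  <- first divisor giving 1
Order = 6

6


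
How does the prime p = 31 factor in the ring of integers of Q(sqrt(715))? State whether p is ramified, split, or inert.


K = Q(sqrt(715)). Since d mod 4 = 3, disc(K) = 2860.
Check p | disc: 2860 mod 31 = 8.
p does not divide disc. Compute Legendre symbol (d/p):
2^((31-1)/2) mod 31 = 1
(d/p) = 1, so p splits: (p) = P*P' with e=1, f=1, g=2.
Therefore p is split.

split


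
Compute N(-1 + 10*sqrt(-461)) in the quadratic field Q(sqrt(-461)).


N(a + b*sqrt(d)) = a^2 - d*b^2
= (-1)^2 - (-461)*(10)^2
= 1 + 46100
= 46101

46101


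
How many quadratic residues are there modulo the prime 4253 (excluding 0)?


For prime p, the number of non-zero quadratic residues is (p-1)/2.
= (4253-1)/2
= 2126

2126


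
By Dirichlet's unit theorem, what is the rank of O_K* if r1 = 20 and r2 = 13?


By Dirichlet's unit theorem:
rank = r1 + r2 - 1
= 20 + 13 - 1
= 32

32


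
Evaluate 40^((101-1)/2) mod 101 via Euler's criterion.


p = 101 is prime and the exponent is (p-1)/2 = 50, so by Euler's criterion 40^50 = (40/101) = +1 or -1 mod 101.
Compute by square-and-multiply:
  50 = 32 + 16 + 2 (binary 110010)
  Repeated squaring mod 101: 40^1 = 40, 40^2 = 85, 40^4 = 54, 40^8 = 88, 40^16 = 68, 40^32 = 79
  40^50 = 40^32 * 40^16 * 40^2 = 79 * 68 * 85 mod 101
    79 * 68 = 5372 = 19 mod 101
    19 * 85 = 1615 = 100 mod 101
  40^50 = 100 mod 101
Result 100 = p - 1 = -1 mod 101: 40 is a quadratic non-residue mod 101. As a residue in [0, p-1] the value is 100.
40^50 mod 101 = 100

100


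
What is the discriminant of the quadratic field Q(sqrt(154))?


For K = Q(sqrt(d)) with d squarefree: disc(K) = d if d = 1 mod 4, and disc(K) = 4d if d = 2 or 3 mod 4.
Here d = 154, and d mod 4 = 2.
d = 2 mod 4, not 1 (O_K = Z[sqrt(d)]), so disc(K) = 4d = 4 * (154) = 616

616


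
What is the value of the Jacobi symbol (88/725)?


Compute (88/725) via quadratic reciprocity:
  pull out 2: (2/725) = -1  (since 725 mod 8 = 5)
  pull out 2: (2/725) = -1  (since 725 mod 8 = 5)
  pull out 2: (2/725) = -1  (since 725 mod 8 = 5)
  reciprocity: (11/725) -> +(725/11)
  reduce: (10/11)
  pull out 2: (2/11) = -1  (since 11 mod 8 = 3)
  reciprocity: (5/11) -> +(11/5)
  reduce: (1/5)
  (1/5) = 1
Product of signs = 1

1
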